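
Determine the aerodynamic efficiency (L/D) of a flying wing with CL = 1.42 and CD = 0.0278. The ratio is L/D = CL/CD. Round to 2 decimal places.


Step 1: L/D = CL / CD = 1.42 / 0.0278
Step 2: L/D = 51.08

51.08


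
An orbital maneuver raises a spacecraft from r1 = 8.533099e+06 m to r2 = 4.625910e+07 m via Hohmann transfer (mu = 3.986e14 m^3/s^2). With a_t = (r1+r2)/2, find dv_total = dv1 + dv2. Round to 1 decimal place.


Step 1: Transfer semi-major axis a_t = (8.533099e+06 + 4.625910e+07) / 2 = 2.739610e+07 m
Step 2: v1 (circular at r1) = sqrt(mu/r1) = 6834.63 m/s
Step 3: v_t1 = sqrt(mu*(2/r1 - 1/a_t)) = 8881.16 m/s
Step 4: dv1 = |8881.16 - 6834.63| = 2046.52 m/s
Step 5: v2 (circular at r2) = 2935.42 m/s, v_t2 = 1638.25 m/s
Step 6: dv2 = |2935.42 - 1638.25| = 1297.17 m/s
Step 7: Total delta-v = 2046.52 + 1297.17 = 3343.7 m/s

3343.7


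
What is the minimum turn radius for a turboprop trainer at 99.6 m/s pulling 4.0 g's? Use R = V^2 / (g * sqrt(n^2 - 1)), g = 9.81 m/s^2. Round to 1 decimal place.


Step 1: V^2 = 99.6^2 = 9920.16
Step 2: n^2 - 1 = 4.0^2 - 1 = 15.0
Step 3: sqrt(15.0) = 3.872983
Step 4: R = 9920.16 / (9.81 * 3.872983) = 261.1 m

261.1


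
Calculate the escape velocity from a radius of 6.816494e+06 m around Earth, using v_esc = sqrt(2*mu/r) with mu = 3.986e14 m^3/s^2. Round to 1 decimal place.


Step 1: 2*mu/r = 2 * 3.986e14 / 6.816494e+06 = 116951617.6498
Step 2: v_esc = sqrt(116951617.6498) = 10814.4 m/s

10814.4


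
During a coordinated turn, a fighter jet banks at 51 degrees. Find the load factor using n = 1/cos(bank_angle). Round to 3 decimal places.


Step 1: Convert 51 degrees to radians = 0.890118
Step 2: cos(51 deg) = 0.62932
Step 3: n = 1 / 0.62932 = 1.589

1.589


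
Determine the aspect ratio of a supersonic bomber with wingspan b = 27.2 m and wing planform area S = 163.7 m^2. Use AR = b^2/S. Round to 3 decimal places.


Step 1: b^2 = 27.2^2 = 739.84
Step 2: AR = 739.84 / 163.7 = 4.519

4.519


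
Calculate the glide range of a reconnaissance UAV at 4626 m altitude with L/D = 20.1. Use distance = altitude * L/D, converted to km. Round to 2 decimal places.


Step 1: Glide distance = altitude * L/D = 4626 * 20.1 = 92982.6 m
Step 2: Convert to km: 92982.6 / 1000 = 92.98 km

92.98


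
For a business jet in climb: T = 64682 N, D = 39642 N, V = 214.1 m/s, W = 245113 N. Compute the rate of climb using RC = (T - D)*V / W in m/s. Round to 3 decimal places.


Step 1: Excess thrust = T - D = 64682 - 39642 = 25040 N
Step 2: Excess power = 25040 * 214.1 = 5361064.0 W
Step 3: RC = 5361064.0 / 245113 = 21.872 m/s

21.872


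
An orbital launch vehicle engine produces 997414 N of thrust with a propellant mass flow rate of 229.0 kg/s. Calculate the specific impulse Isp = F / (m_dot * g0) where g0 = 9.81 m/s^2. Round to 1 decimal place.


Step 1: m_dot * g0 = 229.0 * 9.81 = 2246.49
Step 2: Isp = 997414 / 2246.49 = 444.0 s

444.0


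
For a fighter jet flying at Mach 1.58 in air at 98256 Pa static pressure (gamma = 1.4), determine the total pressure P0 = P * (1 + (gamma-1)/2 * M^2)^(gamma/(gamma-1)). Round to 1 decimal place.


Step 1: (gamma-1)/2 * M^2 = 0.2 * 2.4964 = 0.49928
Step 2: 1 + 0.49928 = 1.49928
Step 3: Exponent gamma/(gamma-1) = 3.5
Step 4: P0 = 98256 * 1.49928^3.5 = 405460.6 Pa

405460.6


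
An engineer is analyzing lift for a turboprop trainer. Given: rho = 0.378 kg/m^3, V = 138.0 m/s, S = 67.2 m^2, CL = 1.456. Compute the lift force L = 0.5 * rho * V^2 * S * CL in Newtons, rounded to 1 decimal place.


Step 1: Calculate dynamic pressure q = 0.5 * 0.378 * 138.0^2 = 0.5 * 0.378 * 19044.0 = 3599.316 Pa
Step 2: Multiply by wing area and lift coefficient: L = 3599.316 * 67.2 * 1.456
Step 3: L = 241874.0352 * 1.456 = 352168.6 N

352168.6


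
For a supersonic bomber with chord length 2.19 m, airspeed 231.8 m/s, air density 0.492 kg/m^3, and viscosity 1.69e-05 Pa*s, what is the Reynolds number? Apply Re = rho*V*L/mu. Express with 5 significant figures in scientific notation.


Step 1: Numerator = rho * V * L = 0.492 * 231.8 * 2.19 = 249.759864
Step 2: Re = 249.759864 / 1.69e-05
Step 3: Re = 1.4779e+07

1.4779e+07


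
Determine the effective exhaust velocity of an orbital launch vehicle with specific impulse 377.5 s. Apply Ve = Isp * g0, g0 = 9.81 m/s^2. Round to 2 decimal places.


Step 1: Ve = Isp * g0 = 377.5 * 9.81
Step 2: Ve = 3703.28 m/s

3703.28


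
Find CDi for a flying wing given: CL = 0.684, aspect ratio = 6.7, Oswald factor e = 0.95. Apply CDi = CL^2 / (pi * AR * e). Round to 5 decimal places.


Step 1: CL^2 = 0.684^2 = 0.467856
Step 2: pi * AR * e = 3.14159 * 6.7 * 0.95 = 19.996237
Step 3: CDi = 0.467856 / 19.996237 = 0.02340

0.02340


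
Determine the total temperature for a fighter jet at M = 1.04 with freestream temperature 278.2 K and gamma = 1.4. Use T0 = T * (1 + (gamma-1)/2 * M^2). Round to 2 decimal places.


Step 1: (gamma-1)/2 = 0.2
Step 2: M^2 = 1.0816
Step 3: 1 + 0.2 * 1.0816 = 1.21632
Step 4: T0 = 278.2 * 1.21632 = 338.38 K

338.38


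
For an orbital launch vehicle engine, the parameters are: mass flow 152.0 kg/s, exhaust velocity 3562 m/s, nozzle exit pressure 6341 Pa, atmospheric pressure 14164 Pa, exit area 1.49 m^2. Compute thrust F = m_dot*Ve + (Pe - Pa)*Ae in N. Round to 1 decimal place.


Step 1: Momentum thrust = m_dot * Ve = 152.0 * 3562 = 541424.0 N
Step 2: Pressure thrust = (Pe - Pa) * Ae = (6341 - 14164) * 1.49 = -11656.27 N
Step 3: Total thrust F = 541424.0 + -11656.27 = 529767.7 N

529767.7


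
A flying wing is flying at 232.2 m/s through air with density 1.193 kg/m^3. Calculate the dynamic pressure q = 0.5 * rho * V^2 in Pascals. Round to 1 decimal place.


Step 1: V^2 = 232.2^2 = 53916.84
Step 2: q = 0.5 * 1.193 * 53916.84
Step 3: q = 32161.4 Pa

32161.4


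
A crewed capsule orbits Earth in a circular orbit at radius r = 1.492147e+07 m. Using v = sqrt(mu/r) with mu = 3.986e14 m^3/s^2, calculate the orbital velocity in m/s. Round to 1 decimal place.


Step 1: mu / r = 3.986e14 / 1.492147e+07 = 26713185.7652
Step 2: v = sqrt(26713185.7652) = 5168.5 m/s

5168.5


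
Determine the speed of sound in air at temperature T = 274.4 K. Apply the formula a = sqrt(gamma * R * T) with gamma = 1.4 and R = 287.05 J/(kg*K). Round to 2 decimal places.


Step 1: gamma * R * T = 1.4 * 287.05 * 274.4 = 110273.128
Step 2: a = sqrt(110273.128) = 332.07 m/s

332.07


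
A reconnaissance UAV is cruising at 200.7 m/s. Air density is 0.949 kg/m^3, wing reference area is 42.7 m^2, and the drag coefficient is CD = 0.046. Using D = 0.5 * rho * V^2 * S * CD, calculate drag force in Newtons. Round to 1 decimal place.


Step 1: Dynamic pressure q = 0.5 * 0.949 * 200.7^2 = 19113.0925 Pa
Step 2: Drag D = q * S * CD = 19113.0925 * 42.7 * 0.046
Step 3: D = 37541.9 N

37541.9


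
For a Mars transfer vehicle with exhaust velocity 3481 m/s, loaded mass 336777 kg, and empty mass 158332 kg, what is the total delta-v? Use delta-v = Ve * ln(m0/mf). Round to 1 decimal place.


Step 1: Mass ratio m0/mf = 336777 / 158332 = 2.127031
Step 2: ln(2.127031) = 0.754727
Step 3: delta-v = 3481 * 0.754727 = 2627.2 m/s

2627.2


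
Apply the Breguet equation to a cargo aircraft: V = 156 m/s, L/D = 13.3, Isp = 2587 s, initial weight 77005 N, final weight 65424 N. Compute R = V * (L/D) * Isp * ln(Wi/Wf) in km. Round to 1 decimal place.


Step 1: Coefficient = V * (L/D) * Isp = 156 * 13.3 * 2587 = 5367507.6 m
Step 2: Wi/Wf = 77005 / 65424 = 1.177015
Step 3: ln(1.177015) = 0.162981
Step 4: R = 5367507.6 * 0.162981 = 874802.8 m = 874.8 km

874.8


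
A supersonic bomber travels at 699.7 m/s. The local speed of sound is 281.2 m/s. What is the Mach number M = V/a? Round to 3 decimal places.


Step 1: M = V / a = 699.7 / 281.2
Step 2: M = 2.488

2.488


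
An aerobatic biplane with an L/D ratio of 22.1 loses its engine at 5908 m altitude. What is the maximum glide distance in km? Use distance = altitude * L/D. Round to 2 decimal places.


Step 1: Glide distance = altitude * L/D = 5908 * 22.1 = 130566.8 m
Step 2: Convert to km: 130566.8 / 1000 = 130.57 km

130.57


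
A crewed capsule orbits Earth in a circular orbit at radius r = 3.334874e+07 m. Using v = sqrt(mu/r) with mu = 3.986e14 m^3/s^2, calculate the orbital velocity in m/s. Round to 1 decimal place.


Step 1: mu / r = 3.986e14 / 3.334874e+07 = 11952475.5658
Step 2: v = sqrt(11952475.5658) = 3457.2 m/s

3457.2


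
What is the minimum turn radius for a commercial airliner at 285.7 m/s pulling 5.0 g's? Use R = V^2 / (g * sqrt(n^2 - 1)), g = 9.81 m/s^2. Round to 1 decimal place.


Step 1: V^2 = 285.7^2 = 81624.49
Step 2: n^2 - 1 = 5.0^2 - 1 = 24.0
Step 3: sqrt(24.0) = 4.898979
Step 4: R = 81624.49 / (9.81 * 4.898979) = 1698.4 m

1698.4


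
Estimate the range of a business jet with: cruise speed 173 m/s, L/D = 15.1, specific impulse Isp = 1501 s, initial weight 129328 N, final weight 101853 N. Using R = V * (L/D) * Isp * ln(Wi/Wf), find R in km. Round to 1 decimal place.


Step 1: Coefficient = V * (L/D) * Isp = 173 * 15.1 * 1501 = 3921062.3 m
Step 2: Wi/Wf = 129328 / 101853 = 1.269752
Step 3: ln(1.269752) = 0.238821
Step 4: R = 3921062.3 * 0.238821 = 936432.9 m = 936.4 km

936.4


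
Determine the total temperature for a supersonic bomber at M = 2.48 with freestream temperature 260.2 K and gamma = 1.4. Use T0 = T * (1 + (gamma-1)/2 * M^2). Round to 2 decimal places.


Step 1: (gamma-1)/2 = 0.2
Step 2: M^2 = 6.1504
Step 3: 1 + 0.2 * 6.1504 = 2.23008
Step 4: T0 = 260.2 * 2.23008 = 580.27 K

580.27


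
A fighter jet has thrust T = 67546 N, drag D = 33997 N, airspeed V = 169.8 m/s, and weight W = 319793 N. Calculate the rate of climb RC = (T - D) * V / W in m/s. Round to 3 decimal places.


Step 1: Excess thrust = T - D = 67546 - 33997 = 33549 N
Step 2: Excess power = 33549 * 169.8 = 5696620.2 W
Step 3: RC = 5696620.2 / 319793 = 17.813 m/s

17.813


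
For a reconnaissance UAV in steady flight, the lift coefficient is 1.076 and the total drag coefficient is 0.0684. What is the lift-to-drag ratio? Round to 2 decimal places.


Step 1: L/D = CL / CD = 1.076 / 0.0684
Step 2: L/D = 15.73

15.73


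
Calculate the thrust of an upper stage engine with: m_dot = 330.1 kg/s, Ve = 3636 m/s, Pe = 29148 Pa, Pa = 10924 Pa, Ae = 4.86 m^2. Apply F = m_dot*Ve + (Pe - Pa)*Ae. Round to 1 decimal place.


Step 1: Momentum thrust = m_dot * Ve = 330.1 * 3636 = 1200243.6 N
Step 2: Pressure thrust = (Pe - Pa) * Ae = (29148 - 10924) * 4.86 = 88568.64 N
Step 3: Total thrust F = 1200243.6 + 88568.64 = 1288812.2 N

1288812.2


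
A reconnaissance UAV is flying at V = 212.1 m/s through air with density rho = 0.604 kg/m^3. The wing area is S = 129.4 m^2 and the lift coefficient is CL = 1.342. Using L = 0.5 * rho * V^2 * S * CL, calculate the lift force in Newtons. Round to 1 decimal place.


Step 1: Calculate dynamic pressure q = 0.5 * 0.604 * 212.1^2 = 0.5 * 0.604 * 44986.41 = 13585.8958 Pa
Step 2: Multiply by wing area and lift coefficient: L = 13585.8958 * 129.4 * 1.342
Step 3: L = 1758014.9191 * 1.342 = 2359256.0 N

2359256.0


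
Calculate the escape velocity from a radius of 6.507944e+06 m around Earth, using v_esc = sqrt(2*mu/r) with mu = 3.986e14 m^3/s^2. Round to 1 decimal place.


Step 1: 2*mu/r = 2 * 3.986e14 / 6.507944e+06 = 122496444.3456
Step 2: v_esc = sqrt(122496444.3456) = 11067.8 m/s

11067.8


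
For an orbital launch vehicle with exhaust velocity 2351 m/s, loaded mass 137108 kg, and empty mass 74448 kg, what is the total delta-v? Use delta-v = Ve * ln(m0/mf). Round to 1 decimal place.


Step 1: Mass ratio m0/mf = 137108 / 74448 = 1.841661
Step 2: ln(1.841661) = 0.610668
Step 3: delta-v = 2351 * 0.610668 = 1435.7 m/s

1435.7


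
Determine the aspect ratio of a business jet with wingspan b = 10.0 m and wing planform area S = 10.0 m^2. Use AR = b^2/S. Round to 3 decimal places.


Step 1: b^2 = 10.0^2 = 100.0
Step 2: AR = 100.0 / 10.0 = 10.000

10.000


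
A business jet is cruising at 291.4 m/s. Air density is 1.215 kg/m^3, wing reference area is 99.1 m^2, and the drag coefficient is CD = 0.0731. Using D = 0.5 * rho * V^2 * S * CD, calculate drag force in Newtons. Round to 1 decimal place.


Step 1: Dynamic pressure q = 0.5 * 1.215 * 291.4^2 = 51585.2307 Pa
Step 2: Drag D = q * S * CD = 51585.2307 * 99.1 * 0.0731
Step 3: D = 373694.2 N

373694.2


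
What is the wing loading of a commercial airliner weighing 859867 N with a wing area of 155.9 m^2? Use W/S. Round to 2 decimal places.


Step 1: Wing loading = W / S = 859867 / 155.9
Step 2: Wing loading = 5515.50 N/m^2

5515.50


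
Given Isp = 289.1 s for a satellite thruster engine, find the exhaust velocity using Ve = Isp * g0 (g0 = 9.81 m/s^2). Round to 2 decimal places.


Step 1: Ve = Isp * g0 = 289.1 * 9.81
Step 2: Ve = 2836.07 m/s

2836.07


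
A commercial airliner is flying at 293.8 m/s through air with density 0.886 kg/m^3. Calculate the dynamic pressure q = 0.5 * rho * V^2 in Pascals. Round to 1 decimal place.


Step 1: V^2 = 293.8^2 = 86318.44
Step 2: q = 0.5 * 0.886 * 86318.44
Step 3: q = 38239.1 Pa

38239.1


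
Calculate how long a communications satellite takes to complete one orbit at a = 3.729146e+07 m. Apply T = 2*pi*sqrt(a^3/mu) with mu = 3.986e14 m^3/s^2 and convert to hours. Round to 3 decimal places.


Step 1: a^3 / mu = 5.185948e+22 / 3.986e14 = 1.301041e+08
Step 2: sqrt(1.301041e+08) = 11406.3169 s
Step 3: T = 2*pi * 11406.3169 = 71668.0 s
Step 4: T in hours = 71668.0 / 3600 = 19.908 hours

19.908


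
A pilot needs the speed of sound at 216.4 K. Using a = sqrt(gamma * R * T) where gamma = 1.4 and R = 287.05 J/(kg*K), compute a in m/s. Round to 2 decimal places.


Step 1: gamma * R * T = 1.4 * 287.05 * 216.4 = 86964.668
Step 2: a = sqrt(86964.668) = 294.90 m/s

294.90


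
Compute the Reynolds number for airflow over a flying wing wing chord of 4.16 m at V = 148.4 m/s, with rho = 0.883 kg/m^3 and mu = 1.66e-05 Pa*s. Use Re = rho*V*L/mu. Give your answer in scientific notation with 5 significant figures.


Step 1: Numerator = rho * V * L = 0.883 * 148.4 * 4.16 = 545.114752
Step 2: Re = 545.114752 / 1.66e-05
Step 3: Re = 3.2838e+07

3.2838e+07


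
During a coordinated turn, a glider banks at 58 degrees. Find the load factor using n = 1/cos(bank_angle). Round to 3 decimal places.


Step 1: Convert 58 degrees to radians = 1.012291
Step 2: cos(58 deg) = 0.529919
Step 3: n = 1 / 0.529919 = 1.887

1.887


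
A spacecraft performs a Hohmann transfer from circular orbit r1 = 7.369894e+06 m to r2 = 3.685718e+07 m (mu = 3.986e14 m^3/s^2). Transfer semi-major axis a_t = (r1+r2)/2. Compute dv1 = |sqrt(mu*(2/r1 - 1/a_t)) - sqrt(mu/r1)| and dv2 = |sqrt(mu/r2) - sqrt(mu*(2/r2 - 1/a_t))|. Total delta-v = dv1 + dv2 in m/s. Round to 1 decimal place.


Step 1: Transfer semi-major axis a_t = (7.369894e+06 + 3.685718e+07) / 2 = 2.211354e+07 m
Step 2: v1 (circular at r1) = sqrt(mu/r1) = 7354.24 m/s
Step 3: v_t1 = sqrt(mu*(2/r1 - 1/a_t)) = 9494.45 m/s
Step 4: dv1 = |9494.45 - 7354.24| = 2140.21 m/s
Step 5: v2 (circular at r2) = 3288.57 m/s, v_t2 = 1898.49 m/s
Step 6: dv2 = |3288.57 - 1898.49| = 1390.08 m/s
Step 7: Total delta-v = 2140.21 + 1390.08 = 3530.3 m/s

3530.3


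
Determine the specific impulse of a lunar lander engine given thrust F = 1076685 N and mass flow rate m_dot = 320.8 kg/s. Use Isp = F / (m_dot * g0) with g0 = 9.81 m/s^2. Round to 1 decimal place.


Step 1: m_dot * g0 = 320.8 * 9.81 = 3147.05
Step 2: Isp = 1076685 / 3147.05 = 342.1 s

342.1


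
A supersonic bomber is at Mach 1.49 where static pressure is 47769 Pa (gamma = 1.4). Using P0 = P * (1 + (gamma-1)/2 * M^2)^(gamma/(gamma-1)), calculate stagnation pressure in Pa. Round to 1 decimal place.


Step 1: (gamma-1)/2 * M^2 = 0.2 * 2.2201 = 0.44402
Step 2: 1 + 0.44402 = 1.44402
Step 3: Exponent gamma/(gamma-1) = 3.5
Step 4: P0 = 47769 * 1.44402^3.5 = 172843.2 Pa

172843.2


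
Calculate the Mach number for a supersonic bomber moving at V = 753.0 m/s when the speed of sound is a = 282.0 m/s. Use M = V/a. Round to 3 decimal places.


Step 1: M = V / a = 753.0 / 282.0
Step 2: M = 2.670

2.670


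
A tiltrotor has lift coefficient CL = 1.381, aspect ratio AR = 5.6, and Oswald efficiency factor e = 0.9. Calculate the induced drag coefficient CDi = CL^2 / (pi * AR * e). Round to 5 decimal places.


Step 1: CL^2 = 1.381^2 = 1.907161
Step 2: pi * AR * e = 3.14159 * 5.6 * 0.9 = 15.833627
Step 3: CDi = 1.907161 / 15.833627 = 0.12045

0.12045


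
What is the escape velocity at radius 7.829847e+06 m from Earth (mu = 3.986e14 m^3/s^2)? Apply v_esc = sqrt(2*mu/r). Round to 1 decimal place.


Step 1: 2*mu/r = 2 * 3.986e14 / 7.829847e+06 = 101815527.1744
Step 2: v_esc = sqrt(101815527.1744) = 10090.4 m/s

10090.4


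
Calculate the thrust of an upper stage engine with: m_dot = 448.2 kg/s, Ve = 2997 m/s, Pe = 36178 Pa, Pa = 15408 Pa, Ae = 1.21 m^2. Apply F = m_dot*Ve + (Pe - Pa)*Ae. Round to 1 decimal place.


Step 1: Momentum thrust = m_dot * Ve = 448.2 * 2997 = 1343255.4 N
Step 2: Pressure thrust = (Pe - Pa) * Ae = (36178 - 15408) * 1.21 = 25131.70 N
Step 3: Total thrust F = 1343255.4 + 25131.70 = 1368387.1 N

1368387.1


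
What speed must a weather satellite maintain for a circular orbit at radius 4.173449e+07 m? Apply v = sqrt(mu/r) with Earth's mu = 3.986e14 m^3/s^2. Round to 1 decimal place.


Step 1: mu / r = 3.986e14 / 4.173449e+07 = 9550853.5027
Step 2: v = sqrt(9550853.5027) = 3090.4 m/s

3090.4


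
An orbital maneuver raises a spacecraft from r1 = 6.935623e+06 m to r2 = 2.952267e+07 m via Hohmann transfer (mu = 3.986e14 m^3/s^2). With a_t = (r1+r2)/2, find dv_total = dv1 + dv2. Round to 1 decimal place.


Step 1: Transfer semi-major axis a_t = (6.935623e+06 + 2.952267e+07) / 2 = 1.822915e+07 m
Step 2: v1 (circular at r1) = sqrt(mu/r1) = 7580.99 m/s
Step 3: v_t1 = sqrt(mu*(2/r1 - 1/a_t)) = 9647.63 m/s
Step 4: dv1 = |9647.63 - 7580.99| = 2066.64 m/s
Step 5: v2 (circular at r2) = 3674.44 m/s, v_t2 = 2266.47 m/s
Step 6: dv2 = |3674.44 - 2266.47| = 1407.96 m/s
Step 7: Total delta-v = 2066.64 + 1407.96 = 3474.6 m/s

3474.6


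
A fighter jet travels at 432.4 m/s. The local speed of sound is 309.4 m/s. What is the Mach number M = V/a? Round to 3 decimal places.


Step 1: M = V / a = 432.4 / 309.4
Step 2: M = 1.398

1.398


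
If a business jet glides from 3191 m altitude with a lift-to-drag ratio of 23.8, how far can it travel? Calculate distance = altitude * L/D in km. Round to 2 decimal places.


Step 1: Glide distance = altitude * L/D = 3191 * 23.8 = 75945.8 m
Step 2: Convert to km: 75945.8 / 1000 = 75.95 km

75.95


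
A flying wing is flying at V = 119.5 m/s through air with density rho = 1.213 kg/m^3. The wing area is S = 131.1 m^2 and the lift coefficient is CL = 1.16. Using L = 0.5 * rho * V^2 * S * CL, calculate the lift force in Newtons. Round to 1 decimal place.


Step 1: Calculate dynamic pressure q = 0.5 * 1.213 * 119.5^2 = 0.5 * 1.213 * 14280.25 = 8660.9716 Pa
Step 2: Multiply by wing area and lift coefficient: L = 8660.9716 * 131.1 * 1.16
Step 3: L = 1135453.38 * 1.16 = 1317125.9 N

1317125.9


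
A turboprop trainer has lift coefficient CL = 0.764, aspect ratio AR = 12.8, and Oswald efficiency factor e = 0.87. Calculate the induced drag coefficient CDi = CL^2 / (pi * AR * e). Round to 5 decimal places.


Step 1: CL^2 = 0.764^2 = 0.583696
Step 2: pi * AR * e = 3.14159 * 12.8 * 0.87 = 34.984776
Step 3: CDi = 0.583696 / 34.984776 = 0.01668

0.01668


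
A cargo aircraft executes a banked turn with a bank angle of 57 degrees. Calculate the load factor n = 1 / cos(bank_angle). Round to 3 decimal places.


Step 1: Convert 57 degrees to radians = 0.994838
Step 2: cos(57 deg) = 0.544639
Step 3: n = 1 / 0.544639 = 1.836

1.836


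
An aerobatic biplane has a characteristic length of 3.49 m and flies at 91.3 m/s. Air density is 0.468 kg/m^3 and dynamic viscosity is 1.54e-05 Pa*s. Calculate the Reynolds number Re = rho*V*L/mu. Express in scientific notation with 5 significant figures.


Step 1: Numerator = rho * V * L = 0.468 * 91.3 * 3.49 = 149.122116
Step 2: Re = 149.122116 / 1.54e-05
Step 3: Re = 9.6833e+06

9.6833e+06


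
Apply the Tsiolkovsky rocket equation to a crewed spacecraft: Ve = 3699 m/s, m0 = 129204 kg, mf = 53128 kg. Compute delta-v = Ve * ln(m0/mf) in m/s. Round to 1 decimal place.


Step 1: Mass ratio m0/mf = 129204 / 53128 = 2.431938
Step 2: ln(2.431938) = 0.888688
Step 3: delta-v = 3699 * 0.888688 = 3287.3 m/s

3287.3


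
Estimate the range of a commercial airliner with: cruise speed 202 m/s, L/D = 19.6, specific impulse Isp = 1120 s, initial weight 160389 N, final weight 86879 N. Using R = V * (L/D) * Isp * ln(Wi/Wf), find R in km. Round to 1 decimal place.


Step 1: Coefficient = V * (L/D) * Isp = 202 * 19.6 * 1120 = 4434304.0 m
Step 2: Wi/Wf = 160389 / 86879 = 1.846119
Step 3: ln(1.846119) = 0.613086
Step 4: R = 4434304.0 * 0.613086 = 2718608.7 m = 2718.6 km

2718.6


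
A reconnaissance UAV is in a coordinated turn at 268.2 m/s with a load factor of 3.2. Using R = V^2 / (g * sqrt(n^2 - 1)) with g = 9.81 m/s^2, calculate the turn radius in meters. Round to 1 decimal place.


Step 1: V^2 = 268.2^2 = 71931.24
Step 2: n^2 - 1 = 3.2^2 - 1 = 9.24
Step 3: sqrt(9.24) = 3.039737
Step 4: R = 71931.24 / (9.81 * 3.039737) = 2412.2 m

2412.2


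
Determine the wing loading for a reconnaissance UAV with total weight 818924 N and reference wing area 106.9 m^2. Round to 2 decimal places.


Step 1: Wing loading = W / S = 818924 / 106.9
Step 2: Wing loading = 7660.65 N/m^2

7660.65


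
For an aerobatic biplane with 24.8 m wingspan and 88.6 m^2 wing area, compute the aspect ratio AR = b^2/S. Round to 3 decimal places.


Step 1: b^2 = 24.8^2 = 615.04
Step 2: AR = 615.04 / 88.6 = 6.942

6.942


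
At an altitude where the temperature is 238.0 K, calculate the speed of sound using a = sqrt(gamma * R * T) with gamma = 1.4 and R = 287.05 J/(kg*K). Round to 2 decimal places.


Step 1: gamma * R * T = 1.4 * 287.05 * 238.0 = 95645.06
Step 2: a = sqrt(95645.06) = 309.27 m/s

309.27


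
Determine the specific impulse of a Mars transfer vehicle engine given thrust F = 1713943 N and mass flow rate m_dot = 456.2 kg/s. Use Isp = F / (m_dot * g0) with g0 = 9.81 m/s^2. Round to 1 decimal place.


Step 1: m_dot * g0 = 456.2 * 9.81 = 4475.32
Step 2: Isp = 1713943 / 4475.32 = 383.0 s

383.0


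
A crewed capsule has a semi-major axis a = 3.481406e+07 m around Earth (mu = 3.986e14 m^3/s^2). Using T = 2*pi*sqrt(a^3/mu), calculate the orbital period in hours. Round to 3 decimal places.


Step 1: a^3 / mu = 4.219529e+22 / 3.986e14 = 1.058587e+08
Step 2: sqrt(1.058587e+08) = 10288.7677 s
Step 3: T = 2*pi * 10288.7677 = 64646.23 s
Step 4: T in hours = 64646.23 / 3600 = 17.957 hours

17.957


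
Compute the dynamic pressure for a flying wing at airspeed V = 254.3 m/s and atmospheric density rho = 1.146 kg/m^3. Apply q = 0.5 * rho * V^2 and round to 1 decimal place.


Step 1: V^2 = 254.3^2 = 64668.49
Step 2: q = 0.5 * 1.146 * 64668.49
Step 3: q = 37055.0 Pa

37055.0


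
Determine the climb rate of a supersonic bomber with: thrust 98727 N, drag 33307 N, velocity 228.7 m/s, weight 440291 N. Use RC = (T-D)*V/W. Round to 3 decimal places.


Step 1: Excess thrust = T - D = 98727 - 33307 = 65420 N
Step 2: Excess power = 65420 * 228.7 = 14961554.0 W
Step 3: RC = 14961554.0 / 440291 = 33.981 m/s

33.981


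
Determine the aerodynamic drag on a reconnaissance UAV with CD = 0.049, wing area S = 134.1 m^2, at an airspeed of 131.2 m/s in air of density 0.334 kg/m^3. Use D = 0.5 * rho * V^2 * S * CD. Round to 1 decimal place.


Step 1: Dynamic pressure q = 0.5 * 0.334 * 131.2^2 = 2874.6445 Pa
Step 2: Drag D = q * S * CD = 2874.6445 * 134.1 * 0.049
Step 3: D = 18889.0 N

18889.0


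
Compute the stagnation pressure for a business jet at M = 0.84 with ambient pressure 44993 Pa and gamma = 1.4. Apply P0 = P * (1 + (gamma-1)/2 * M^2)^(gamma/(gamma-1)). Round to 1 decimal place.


Step 1: (gamma-1)/2 * M^2 = 0.2 * 0.7056 = 0.14112
Step 2: 1 + 0.14112 = 1.14112
Step 3: Exponent gamma/(gamma-1) = 3.5
Step 4: P0 = 44993 * 1.14112^3.5 = 71417.5 Pa

71417.5


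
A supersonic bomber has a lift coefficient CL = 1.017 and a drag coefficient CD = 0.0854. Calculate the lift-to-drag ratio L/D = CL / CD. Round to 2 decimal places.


Step 1: L/D = CL / CD = 1.017 / 0.0854
Step 2: L/D = 11.91

11.91


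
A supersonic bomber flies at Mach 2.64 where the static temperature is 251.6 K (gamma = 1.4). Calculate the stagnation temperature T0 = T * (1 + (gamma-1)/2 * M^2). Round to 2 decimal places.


Step 1: (gamma-1)/2 = 0.2
Step 2: M^2 = 6.9696
Step 3: 1 + 0.2 * 6.9696 = 2.39392
Step 4: T0 = 251.6 * 2.39392 = 602.31 K

602.31


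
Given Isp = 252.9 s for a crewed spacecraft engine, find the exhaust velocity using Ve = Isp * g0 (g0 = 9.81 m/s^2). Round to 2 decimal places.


Step 1: Ve = Isp * g0 = 252.9 * 9.81
Step 2: Ve = 2480.95 m/s

2480.95


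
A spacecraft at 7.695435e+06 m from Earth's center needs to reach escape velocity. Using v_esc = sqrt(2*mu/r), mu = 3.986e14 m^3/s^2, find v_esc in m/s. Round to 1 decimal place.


Step 1: 2*mu/r = 2 * 3.986e14 / 7.695435e+06 = 103593883.9065
Step 2: v_esc = sqrt(103593883.9065) = 10178.1 m/s

10178.1


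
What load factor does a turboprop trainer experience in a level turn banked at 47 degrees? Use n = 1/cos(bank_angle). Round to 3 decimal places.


Step 1: Convert 47 degrees to radians = 0.820305
Step 2: cos(47 deg) = 0.681998
Step 3: n = 1 / 0.681998 = 1.466

1.466


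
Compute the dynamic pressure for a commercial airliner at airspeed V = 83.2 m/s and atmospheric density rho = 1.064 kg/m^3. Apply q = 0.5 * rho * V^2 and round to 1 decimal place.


Step 1: V^2 = 83.2^2 = 6922.24
Step 2: q = 0.5 * 1.064 * 6922.24
Step 3: q = 3682.6 Pa

3682.6


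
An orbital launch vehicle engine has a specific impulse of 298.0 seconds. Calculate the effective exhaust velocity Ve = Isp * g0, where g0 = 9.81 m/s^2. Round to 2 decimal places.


Step 1: Ve = Isp * g0 = 298.0 * 9.81
Step 2: Ve = 2923.38 m/s

2923.38


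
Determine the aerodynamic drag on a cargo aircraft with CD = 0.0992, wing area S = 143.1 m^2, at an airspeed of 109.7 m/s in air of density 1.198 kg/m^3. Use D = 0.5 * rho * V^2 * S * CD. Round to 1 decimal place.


Step 1: Dynamic pressure q = 0.5 * 1.198 * 109.7^2 = 7208.4199 Pa
Step 2: Drag D = q * S * CD = 7208.4199 * 143.1 * 0.0992
Step 3: D = 102327.3 N

102327.3


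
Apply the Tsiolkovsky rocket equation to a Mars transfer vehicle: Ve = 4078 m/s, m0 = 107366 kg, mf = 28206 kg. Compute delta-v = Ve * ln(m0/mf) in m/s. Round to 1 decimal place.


Step 1: Mass ratio m0/mf = 107366 / 28206 = 3.806495
Step 2: ln(3.806495) = 1.336709
Step 3: delta-v = 4078 * 1.336709 = 5451.1 m/s

5451.1


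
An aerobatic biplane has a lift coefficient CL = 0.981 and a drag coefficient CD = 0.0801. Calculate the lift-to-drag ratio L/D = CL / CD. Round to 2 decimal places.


Step 1: L/D = CL / CD = 0.981 / 0.0801
Step 2: L/D = 12.25

12.25


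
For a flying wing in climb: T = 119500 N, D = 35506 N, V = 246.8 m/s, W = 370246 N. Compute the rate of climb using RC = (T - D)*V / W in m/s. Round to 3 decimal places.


Step 1: Excess thrust = T - D = 119500 - 35506 = 83994 N
Step 2: Excess power = 83994 * 246.8 = 20729719.2 W
Step 3: RC = 20729719.2 / 370246 = 55.989 m/s

55.989


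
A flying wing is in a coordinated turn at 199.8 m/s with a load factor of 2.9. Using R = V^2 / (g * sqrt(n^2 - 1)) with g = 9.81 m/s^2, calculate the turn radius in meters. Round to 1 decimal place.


Step 1: V^2 = 199.8^2 = 39920.04
Step 2: n^2 - 1 = 2.9^2 - 1 = 7.41
Step 3: sqrt(7.41) = 2.722132
Step 4: R = 39920.04 / (9.81 * 2.722132) = 1494.9 m

1494.9


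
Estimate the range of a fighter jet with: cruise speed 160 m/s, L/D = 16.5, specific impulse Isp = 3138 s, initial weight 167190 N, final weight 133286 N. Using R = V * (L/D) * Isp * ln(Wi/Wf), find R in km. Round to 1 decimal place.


Step 1: Coefficient = V * (L/D) * Isp = 160 * 16.5 * 3138 = 8284320.0 m
Step 2: Wi/Wf = 167190 / 133286 = 1.25437
Step 3: ln(1.25437) = 0.226634
Step 4: R = 8284320.0 * 0.226634 = 1877506.1 m = 1877.5 km

1877.5


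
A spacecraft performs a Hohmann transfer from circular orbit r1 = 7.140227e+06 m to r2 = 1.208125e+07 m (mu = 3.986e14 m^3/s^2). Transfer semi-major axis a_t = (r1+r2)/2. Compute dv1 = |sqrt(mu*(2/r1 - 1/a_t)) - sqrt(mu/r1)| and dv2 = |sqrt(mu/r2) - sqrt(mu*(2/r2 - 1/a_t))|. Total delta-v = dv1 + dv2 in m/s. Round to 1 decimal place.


Step 1: Transfer semi-major axis a_t = (7.140227e+06 + 1.208125e+07) / 2 = 9.610738e+06 m
Step 2: v1 (circular at r1) = sqrt(mu/r1) = 7471.58 m/s
Step 3: v_t1 = sqrt(mu*(2/r1 - 1/a_t)) = 8377.03 m/s
Step 4: dv1 = |8377.03 - 7471.58| = 905.45 m/s
Step 5: v2 (circular at r2) = 5743.98 m/s, v_t2 = 4950.97 m/s
Step 6: dv2 = |5743.98 - 4950.97| = 793.01 m/s
Step 7: Total delta-v = 905.45 + 793.01 = 1698.5 m/s

1698.5


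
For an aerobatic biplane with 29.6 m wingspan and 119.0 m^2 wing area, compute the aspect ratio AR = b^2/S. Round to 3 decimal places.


Step 1: b^2 = 29.6^2 = 876.16
Step 2: AR = 876.16 / 119.0 = 7.363

7.363


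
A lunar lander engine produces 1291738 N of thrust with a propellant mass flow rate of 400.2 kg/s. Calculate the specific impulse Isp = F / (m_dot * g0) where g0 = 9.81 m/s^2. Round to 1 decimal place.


Step 1: m_dot * g0 = 400.2 * 9.81 = 3925.96
Step 2: Isp = 1291738 / 3925.96 = 329.0 s

329.0


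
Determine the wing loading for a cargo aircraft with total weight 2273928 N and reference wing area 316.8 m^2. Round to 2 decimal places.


Step 1: Wing loading = W / S = 2273928 / 316.8
Step 2: Wing loading = 7177.80 N/m^2

7177.80


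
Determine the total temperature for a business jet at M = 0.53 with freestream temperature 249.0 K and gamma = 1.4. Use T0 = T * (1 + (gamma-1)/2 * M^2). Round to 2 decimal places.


Step 1: (gamma-1)/2 = 0.2
Step 2: M^2 = 0.2809
Step 3: 1 + 0.2 * 0.2809 = 1.05618
Step 4: T0 = 249.0 * 1.05618 = 262.99 K

262.99


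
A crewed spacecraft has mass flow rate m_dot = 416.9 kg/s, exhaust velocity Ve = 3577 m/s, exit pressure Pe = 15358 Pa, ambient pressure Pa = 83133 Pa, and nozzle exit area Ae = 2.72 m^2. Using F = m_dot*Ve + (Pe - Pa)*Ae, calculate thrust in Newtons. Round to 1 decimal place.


Step 1: Momentum thrust = m_dot * Ve = 416.9 * 3577 = 1491251.3 N
Step 2: Pressure thrust = (Pe - Pa) * Ae = (15358 - 83133) * 2.72 = -184348.00 N
Step 3: Total thrust F = 1491251.3 + -184348.00 = 1306903.3 N

1306903.3


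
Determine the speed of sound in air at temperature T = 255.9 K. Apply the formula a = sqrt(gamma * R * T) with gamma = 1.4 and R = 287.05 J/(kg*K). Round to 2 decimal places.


Step 1: gamma * R * T = 1.4 * 287.05 * 255.9 = 102838.533
Step 2: a = sqrt(102838.533) = 320.68 m/s

320.68


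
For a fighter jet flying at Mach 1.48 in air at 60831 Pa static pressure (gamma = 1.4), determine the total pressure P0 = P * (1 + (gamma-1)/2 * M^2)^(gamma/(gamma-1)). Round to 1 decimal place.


Step 1: (gamma-1)/2 * M^2 = 0.2 * 2.1904 = 0.43808
Step 2: 1 + 0.43808 = 1.43808
Step 3: Exponent gamma/(gamma-1) = 3.5
Step 4: P0 = 60831 * 1.43808^3.5 = 216953.0 Pa

216953.0


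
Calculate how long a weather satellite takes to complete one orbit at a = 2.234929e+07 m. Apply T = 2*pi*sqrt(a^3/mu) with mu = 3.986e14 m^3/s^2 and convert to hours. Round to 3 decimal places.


Step 1: a^3 / mu = 1.116326e+22 / 3.986e14 = 2.800618e+07
Step 2: sqrt(2.800618e+07) = 5292.0867 s
Step 3: T = 2*pi * 5292.0867 = 33251.16 s
Step 4: T in hours = 33251.16 / 3600 = 9.236 hours

9.236


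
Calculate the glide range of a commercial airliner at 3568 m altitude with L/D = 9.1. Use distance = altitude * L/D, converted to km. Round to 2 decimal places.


Step 1: Glide distance = altitude * L/D = 3568 * 9.1 = 32468.8 m
Step 2: Convert to km: 32468.8 / 1000 = 32.47 km

32.47


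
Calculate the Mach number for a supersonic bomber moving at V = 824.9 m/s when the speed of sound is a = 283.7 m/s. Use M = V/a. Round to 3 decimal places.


Step 1: M = V / a = 824.9 / 283.7
Step 2: M = 2.908

2.908


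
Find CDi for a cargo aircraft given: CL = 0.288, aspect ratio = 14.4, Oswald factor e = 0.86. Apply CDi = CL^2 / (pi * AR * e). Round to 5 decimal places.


Step 1: CL^2 = 0.288^2 = 0.082944
Step 2: pi * AR * e = 3.14159 * 14.4 * 0.86 = 38.905483
Step 3: CDi = 0.082944 / 38.905483 = 0.00213

0.00213


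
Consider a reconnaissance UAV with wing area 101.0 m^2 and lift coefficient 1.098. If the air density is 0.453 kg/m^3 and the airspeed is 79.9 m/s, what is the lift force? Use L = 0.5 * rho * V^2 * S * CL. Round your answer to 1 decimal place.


Step 1: Calculate dynamic pressure q = 0.5 * 0.453 * 79.9^2 = 0.5 * 0.453 * 6384.01 = 1445.9783 Pa
Step 2: Multiply by wing area and lift coefficient: L = 1445.9783 * 101.0 * 1.098
Step 3: L = 146043.8048 * 1.098 = 160356.1 N

160356.1


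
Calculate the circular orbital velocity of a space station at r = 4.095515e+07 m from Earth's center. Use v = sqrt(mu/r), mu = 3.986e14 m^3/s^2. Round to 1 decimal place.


Step 1: mu / r = 3.986e14 / 4.095515e+07 = 9732597.7319
Step 2: v = sqrt(9732597.7319) = 3119.7 m/s

3119.7


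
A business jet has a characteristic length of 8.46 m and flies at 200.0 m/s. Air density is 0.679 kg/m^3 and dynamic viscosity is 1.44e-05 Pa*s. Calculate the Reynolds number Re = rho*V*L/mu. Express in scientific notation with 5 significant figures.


Step 1: Numerator = rho * V * L = 0.679 * 200.0 * 8.46 = 1148.868
Step 2: Re = 1148.868 / 1.44e-05
Step 3: Re = 7.9783e+07

7.9783e+07


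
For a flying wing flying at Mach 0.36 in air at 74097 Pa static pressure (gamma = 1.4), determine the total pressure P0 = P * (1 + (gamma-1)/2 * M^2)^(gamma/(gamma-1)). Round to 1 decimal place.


Step 1: (gamma-1)/2 * M^2 = 0.2 * 0.1296 = 0.02592
Step 2: 1 + 0.02592 = 1.02592
Step 3: Exponent gamma/(gamma-1) = 3.5
Step 4: P0 = 74097 * 1.02592^3.5 = 81039.7 Pa

81039.7


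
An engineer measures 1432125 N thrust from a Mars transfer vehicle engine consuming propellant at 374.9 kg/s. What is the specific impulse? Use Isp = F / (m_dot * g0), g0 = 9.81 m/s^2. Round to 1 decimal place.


Step 1: m_dot * g0 = 374.9 * 9.81 = 3677.77
Step 2: Isp = 1432125 / 3677.77 = 389.4 s

389.4


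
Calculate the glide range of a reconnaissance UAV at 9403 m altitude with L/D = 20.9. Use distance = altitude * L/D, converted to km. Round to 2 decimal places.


Step 1: Glide distance = altitude * L/D = 9403 * 20.9 = 196522.7 m
Step 2: Convert to km: 196522.7 / 1000 = 196.52 km

196.52


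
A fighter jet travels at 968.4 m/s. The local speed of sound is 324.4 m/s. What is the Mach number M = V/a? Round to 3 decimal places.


Step 1: M = V / a = 968.4 / 324.4
Step 2: M = 2.985

2.985


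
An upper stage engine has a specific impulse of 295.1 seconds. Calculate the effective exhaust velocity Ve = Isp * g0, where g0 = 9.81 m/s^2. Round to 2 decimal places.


Step 1: Ve = Isp * g0 = 295.1 * 9.81
Step 2: Ve = 2894.93 m/s

2894.93


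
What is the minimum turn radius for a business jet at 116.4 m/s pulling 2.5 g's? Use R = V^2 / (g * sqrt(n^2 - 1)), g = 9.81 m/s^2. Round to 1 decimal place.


Step 1: V^2 = 116.4^2 = 13548.96
Step 2: n^2 - 1 = 2.5^2 - 1 = 5.25
Step 3: sqrt(5.25) = 2.291288
Step 4: R = 13548.96 / (9.81 * 2.291288) = 602.8 m

602.8


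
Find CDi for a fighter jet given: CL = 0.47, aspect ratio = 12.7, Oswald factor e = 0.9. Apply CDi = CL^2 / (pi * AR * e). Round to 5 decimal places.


Step 1: CL^2 = 0.47^2 = 0.2209
Step 2: pi * AR * e = 3.14159 * 12.7 * 0.9 = 35.908404
Step 3: CDi = 0.2209 / 35.908404 = 0.00615

0.00615


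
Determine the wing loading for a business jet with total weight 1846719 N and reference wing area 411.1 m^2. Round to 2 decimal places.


Step 1: Wing loading = W / S = 1846719 / 411.1
Step 2: Wing loading = 4492.14 N/m^2

4492.14


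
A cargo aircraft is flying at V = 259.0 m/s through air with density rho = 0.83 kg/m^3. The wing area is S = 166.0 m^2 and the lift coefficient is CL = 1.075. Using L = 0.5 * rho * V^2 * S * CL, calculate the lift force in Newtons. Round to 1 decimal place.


Step 1: Calculate dynamic pressure q = 0.5 * 0.83 * 259.0^2 = 0.5 * 0.83 * 67081.0 = 27838.615 Pa
Step 2: Multiply by wing area and lift coefficient: L = 27838.615 * 166.0 * 1.075
Step 3: L = 4621210.09 * 1.075 = 4967800.8 N

4967800.8


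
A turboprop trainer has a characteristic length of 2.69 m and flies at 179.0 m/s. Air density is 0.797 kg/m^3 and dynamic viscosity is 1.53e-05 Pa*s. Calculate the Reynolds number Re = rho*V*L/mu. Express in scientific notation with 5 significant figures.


Step 1: Numerator = rho * V * L = 0.797 * 179.0 * 2.69 = 383.76347
Step 2: Re = 383.76347 / 1.53e-05
Step 3: Re = 2.5083e+07

2.5083e+07


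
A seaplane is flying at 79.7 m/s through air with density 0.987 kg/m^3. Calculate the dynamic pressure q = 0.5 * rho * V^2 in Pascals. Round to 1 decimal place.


Step 1: V^2 = 79.7^2 = 6352.09
Step 2: q = 0.5 * 0.987 * 6352.09
Step 3: q = 3134.8 Pa

3134.8


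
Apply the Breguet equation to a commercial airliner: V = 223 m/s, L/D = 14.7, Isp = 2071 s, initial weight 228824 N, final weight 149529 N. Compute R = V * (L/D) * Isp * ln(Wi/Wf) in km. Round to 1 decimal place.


Step 1: Coefficient = V * (L/D) * Isp = 223 * 14.7 * 2071 = 6788945.1 m
Step 2: Wi/Wf = 228824 / 149529 = 1.530298
Step 3: ln(1.530298) = 0.425463
Step 4: R = 6788945.1 * 0.425463 = 2888443.6 m = 2888.4 km

2888.4


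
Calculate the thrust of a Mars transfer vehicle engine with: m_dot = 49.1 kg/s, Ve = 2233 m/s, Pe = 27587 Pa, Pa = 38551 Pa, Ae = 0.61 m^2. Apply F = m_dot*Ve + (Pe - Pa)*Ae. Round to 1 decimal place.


Step 1: Momentum thrust = m_dot * Ve = 49.1 * 2233 = 109640.3 N
Step 2: Pressure thrust = (Pe - Pa) * Ae = (27587 - 38551) * 0.61 = -6688.04 N
Step 3: Total thrust F = 109640.3 + -6688.04 = 102952.3 N

102952.3


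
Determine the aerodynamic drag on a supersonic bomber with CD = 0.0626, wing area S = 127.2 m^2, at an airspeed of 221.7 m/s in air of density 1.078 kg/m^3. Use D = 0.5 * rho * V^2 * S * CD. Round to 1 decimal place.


Step 1: Dynamic pressure q = 0.5 * 1.078 * 221.7^2 = 26492.3297 Pa
Step 2: Drag D = q * S * CD = 26492.3297 * 127.2 * 0.0626
Step 3: D = 210951.0 N

210951.0


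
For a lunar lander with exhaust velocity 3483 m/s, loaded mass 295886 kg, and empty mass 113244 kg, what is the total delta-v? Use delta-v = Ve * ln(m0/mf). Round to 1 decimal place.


Step 1: Mass ratio m0/mf = 295886 / 113244 = 2.612818
Step 2: ln(2.612818) = 0.960429
Step 3: delta-v = 3483 * 0.960429 = 3345.2 m/s

3345.2


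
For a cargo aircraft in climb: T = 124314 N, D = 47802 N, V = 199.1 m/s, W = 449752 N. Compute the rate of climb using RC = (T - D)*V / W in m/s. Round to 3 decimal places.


Step 1: Excess thrust = T - D = 124314 - 47802 = 76512 N
Step 2: Excess power = 76512 * 199.1 = 15233539.2 W
Step 3: RC = 15233539.2 / 449752 = 33.871 m/s

33.871


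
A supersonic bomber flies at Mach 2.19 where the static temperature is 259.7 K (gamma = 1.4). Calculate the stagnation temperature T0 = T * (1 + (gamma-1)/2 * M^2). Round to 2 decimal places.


Step 1: (gamma-1)/2 = 0.2
Step 2: M^2 = 4.7961
Step 3: 1 + 0.2 * 4.7961 = 1.95922
Step 4: T0 = 259.7 * 1.95922 = 508.81 K

508.81


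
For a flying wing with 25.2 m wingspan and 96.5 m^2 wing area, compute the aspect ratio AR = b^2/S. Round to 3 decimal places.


Step 1: b^2 = 25.2^2 = 635.04
Step 2: AR = 635.04 / 96.5 = 6.581

6.581


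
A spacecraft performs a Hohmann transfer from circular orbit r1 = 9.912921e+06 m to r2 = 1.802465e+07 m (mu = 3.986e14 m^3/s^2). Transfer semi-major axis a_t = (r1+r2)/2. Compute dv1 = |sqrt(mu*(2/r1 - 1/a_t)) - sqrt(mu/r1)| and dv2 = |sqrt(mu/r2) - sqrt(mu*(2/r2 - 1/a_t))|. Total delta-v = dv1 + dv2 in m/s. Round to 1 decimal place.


Step 1: Transfer semi-major axis a_t = (9.912921e+06 + 1.802465e+07) / 2 = 1.396879e+07 m
Step 2: v1 (circular at r1) = sqrt(mu/r1) = 6341.15 m/s
Step 3: v_t1 = sqrt(mu*(2/r1 - 1/a_t)) = 7203.14 m/s
Step 4: dv1 = |7203.14 - 6341.15| = 861.99 m/s
Step 5: v2 (circular at r2) = 4702.57 m/s, v_t2 = 3961.47 m/s
Step 6: dv2 = |4702.57 - 3961.47| = 741.1 m/s
Step 7: Total delta-v = 861.99 + 741.1 = 1603.1 m/s

1603.1
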